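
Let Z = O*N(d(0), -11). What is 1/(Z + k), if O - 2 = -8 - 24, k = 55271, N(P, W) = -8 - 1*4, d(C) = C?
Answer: 1/55631 ≈ 1.7976e-5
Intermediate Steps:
N(P, W) = -12 (N(P, W) = -8 - 4 = -12)
O = -30 (O = 2 + (-8 - 24) = 2 - 32 = -30)
Z = 360 (Z = -30*(-12) = 360)
1/(Z + k) = 1/(360 + 55271) = 1/55631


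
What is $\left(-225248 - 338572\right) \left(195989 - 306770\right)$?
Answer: $62460543420$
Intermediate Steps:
$\left(-225248 - 338572\right) \left(195989 - 306770\right) = \left(-563820\right) \left(-110781\right) = 62460543420$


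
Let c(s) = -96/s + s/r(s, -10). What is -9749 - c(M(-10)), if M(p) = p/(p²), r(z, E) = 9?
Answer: -963809/90 ≈ -10709.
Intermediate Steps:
M(p) = 1/p (M(p) = p/p² = 1/p)
c(s) = -96/s + s/9
-9749 - c(M(-10)) = -9749 - (-96/(1/(-10)) + (⅑)/(-10)) = -9749 - (-96/(-⅒) + (⅑)*(-⅒)) = -9749 - (-96*(-10) - 1/90) = -9749 - (960 - 1/90) = -9749 - 1*86399/90 = -9749 - 86399/90 = -963809/90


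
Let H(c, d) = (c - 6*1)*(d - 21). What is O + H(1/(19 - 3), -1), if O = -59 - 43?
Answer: 229/8 ≈ 28.625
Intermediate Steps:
H(c, d) = (-21 + d)*(-6 + c) (H(c, d) = (c - 6)*(-21 + d) = (-6 + c)*(-21 + d) = (-21 + d)*(-6 + c))
O = -102
O + H(1/(19 - 3), -1) = -102 + (126 - 21/(19 - 3) - 6*(-1) - 1/(19 - 3)) = -102 + (126 - 21/16 + 6 - 1/16) = -102 + 1045/8 = 229/8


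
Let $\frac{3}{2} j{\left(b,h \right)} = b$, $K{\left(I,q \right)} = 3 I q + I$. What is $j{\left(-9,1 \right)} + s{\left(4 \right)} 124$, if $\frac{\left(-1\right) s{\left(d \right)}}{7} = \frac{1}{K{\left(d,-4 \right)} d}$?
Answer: $- \frac{47}{44} \approx -1.0682$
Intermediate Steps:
$K{\left(I,q \right)} = I + 3 I q$ ($K{\left(I,q \right)} = 3 I q + I = I + 3 I q$)
$j{\left(b,h \right)} = \frac{2 b}{3}$
$s{\left(d \right)} = \frac{7}{11 d^{2}}$ ($s{\left(d \right)} = - 7 \frac{1}{d \left(1 + 3 \left(-4\right)\right) d} = - 7 \frac{1}{d \left(1 - 12\right) d} = - 7 \frac{1}{d \left(-11\right) d} = - 7 \frac{1}{- 11 d d} = - 7 \frac{\left(- \frac{1}{11}\right) \frac{1}{d}}{d} = - 7 \left(- \frac{1}{11 d^{2}}\right) = \frac{7}{11 d^{2}}$)
$j{\left(-9,1 \right)} + s{\left(4 \right)} 124 = \frac{2}{3} \left(-9\right) + \frac{7}{11 \cdot 16} \cdot 124 = -6 + \frac{7}{11} \cdot \frac{1}{16} \cdot 124 = -6 + \frac{7}{176} \cdot 124 = -6 + \frac{217}{44} = - \frac{47}{44}$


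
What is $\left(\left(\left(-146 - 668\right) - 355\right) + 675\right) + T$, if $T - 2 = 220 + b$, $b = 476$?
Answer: $204$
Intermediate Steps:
$T = 698$ ($T = 2 + \left(220 + 476\right) = 2 + 696 = 698$)
$\left(\left(\left(-146 - 668\right) - 355\right) + 675\right) + T = \left(\left(\left(-146 - 668\right) - 355\right) + 675\right) + 698 = \left(\left(-814 - 355\right) + 675\right) + 698 = \left(-1169 + 675\right) + 698 = -494 + 698 = 204$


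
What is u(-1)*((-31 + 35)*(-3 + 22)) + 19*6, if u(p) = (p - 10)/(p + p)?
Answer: 532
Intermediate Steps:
u(p) = (-10 + p)/(2*p) (u(p) = (-10 + p)/((2*p)) = (-10 + p)*(1/(2*p)) = (-10 + p)/(2*p))
u(-1)*((-31 + 35)*(-3 + 22)) + 19*6 = ((½)*(-10 - 1)/(-1))*((-31 + 35)*(-3 + 22)) + 19*6 = ((½)*(-1)*(-11))*(4*19) + 114 = (11/2)*76 + 114 = 418 + 114 = 532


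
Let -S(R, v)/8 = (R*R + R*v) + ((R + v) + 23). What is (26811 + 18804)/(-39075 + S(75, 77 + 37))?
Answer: -45615/154171 ≈ -0.29587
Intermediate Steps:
S(R, v) = -184 - 8*R - 8*v - 8*R² - 8*R*v (S(R, v) = -8*((R*R + R*v) + ((R + v) + 23)) = -8*((R² + R*v) + (23 + R + v)) = -8*(23 + R + v + R² + R*v) = -184 - 8*R - 8*v - 8*R² - 8*R*v)
(26811 + 18804)/(-39075 + S(75, 77 + 37)) = (26811 + 18804)/(-39075 + (-184 - 8*75 - 8*(77 + 37) - 8*75² - 8*75*(77 + 37))) = 45615/(-39075 + (-184 - 600 - 8*114 - 8*5625 - 8*75*114)) = 45615/(-39075 + (-184 - 600 - 912 - 45000 - 68400)) = 45615/(-39075 - 115096) = 45615/(-154171) = 45615*(-1/154171) = -45615/154171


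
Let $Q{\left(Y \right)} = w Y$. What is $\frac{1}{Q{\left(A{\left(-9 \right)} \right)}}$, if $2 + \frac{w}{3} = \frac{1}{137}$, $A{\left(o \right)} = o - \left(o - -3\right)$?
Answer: $\frac{137}{2457} \approx 0.055759$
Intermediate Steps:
$A{\left(o \right)} = -3$ ($A{\left(o \right)} = o - \left(o + 3\right) = o - \left(3 + o\right) = -3$)
$w = - \frac{819}{137}$ ($w = -6 + \frac{3}{137} = - \frac{819}{137} \approx -5.9781$)
$Q{\left(Y \right)} = - \frac{819 Y}{137}$
$\frac{1}{Q{\left(A{\left(-9 \right)} \right)}} = \frac{1}{\left(- \frac{819}{137}\right) \left(-3\right)} = \frac{1}{\frac{2457}{137}} = \frac{137}{2457}$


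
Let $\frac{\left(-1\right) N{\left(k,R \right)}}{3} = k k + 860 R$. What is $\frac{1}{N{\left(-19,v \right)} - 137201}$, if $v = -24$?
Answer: $- \frac{1}{76364} \approx -1.3095 \cdot 10^{-5}$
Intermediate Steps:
$N{\left(k,R \right)} = - 2580 R - 3 k^{2}$ ($N{\left(k,R \right)} = - 3 \left(k k + 860 R\right) = - 3 \left(k^{2} + 860 R\right) = - 2580 R - 3 k^{2}$)
$\frac{1}{N{\left(-19,v \right)} - 137201} = \frac{1}{\left(\left(-2580\right) \left(-24\right) - 3 \left(-19\right)^{2}\right) - 137201} = \frac{1}{\left(61920 - 1083\right) - 137201} = \frac{1}{60837 - 137201} = \frac{1}{-76364} = - \frac{1}{76364}$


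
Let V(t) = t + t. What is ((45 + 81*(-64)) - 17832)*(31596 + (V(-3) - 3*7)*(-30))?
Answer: -744398226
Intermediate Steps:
V(t) = 2*t
((45 + 81*(-64)) - 17832)*(31596 + (V(-3) - 3*7)*(-30)) = ((45 + 81*(-64)) - 17832)*(31596 + (2*(-3) - 3*7)*(-30)) = ((45 - 5184) - 17832)*(31596 + (-6 - 21)*(-30)) = (-5139 - 17832)*(31596 - 27*(-30)) = -22971*(31596 + 810) = -22971*32406 = -744398226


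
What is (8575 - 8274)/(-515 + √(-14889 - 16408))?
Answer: -155015/296522 - 301*I*√31297/296522 ≈ -0.52278 - 0.17958*I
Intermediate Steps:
(8575 - 8274)/(-515 + √(-14889 - 16408)) = 301/(-515 + √(-31297)) = 301/(-515 + I*√31297)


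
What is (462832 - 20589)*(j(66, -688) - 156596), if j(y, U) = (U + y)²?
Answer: 101843255984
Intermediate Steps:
(462832 - 20589)*(j(66, -688) - 156596) = (462832 - 20589)*((-688 + 66)² - 156596) = 442243*((-622)² - 156596) = 442243*(386884 - 156596) = 442243*230288 = 101843255984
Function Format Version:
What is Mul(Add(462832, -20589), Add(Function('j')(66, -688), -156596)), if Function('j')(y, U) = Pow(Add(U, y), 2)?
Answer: 101843255984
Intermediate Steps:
Mul(Add(462832, -20589), Add(Function('j')(66, -688), -156596)) = Mul(Add(462832, -20589), Add(Pow(Add(-688, 66), 2), -156596)) = Mul(442243, Add(Pow(-622, 2), -156596)) = Mul(442243, Add(386884, -156596)) = Mul(442243, 230288) = 101843255984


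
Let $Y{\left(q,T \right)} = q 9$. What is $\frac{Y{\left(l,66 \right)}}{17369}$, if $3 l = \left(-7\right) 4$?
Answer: $- \frac{84}{17369} \approx -0.0048362$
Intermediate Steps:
$l = - \frac{28}{3}$ ($l = \frac{\left(-7\right) 4}{3} = \frac{1}{3} \left(-28\right) = - \frac{28}{3} \approx -9.3333$)
$Y{\left(q,T \right)} = 9 q$
$\frac{Y{\left(l,66 \right)}}{17369} = \frac{9 \left(- \frac{28}{3}\right)}{17369} = \left(-84\right) \frac{1}{17369} = - \frac{84}{17369}$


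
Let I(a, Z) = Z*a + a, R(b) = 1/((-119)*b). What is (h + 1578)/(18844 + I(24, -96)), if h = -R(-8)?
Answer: 1502255/15768928 ≈ 0.095267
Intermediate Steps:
R(b) = -1/(119*b)
I(a, Z) = a + Z*a
h = -1/952 (h = -(-1)/(119*(-8)) = -(-1)*(-1)/(119*8) = -1*1/952 = -1/952 ≈ -0.0010504)
(h + 1578)/(18844 + I(24, -96)) = (-1/952 + 1578)/(18844 + 24*(1 - 96)) = 1502255/(952*(18844 + 24*(-95))) = 1502255/(952*(18844 - 2280)) = (1502255/952)/16564 = (1502255/952)*(1/16564) = 1502255/15768928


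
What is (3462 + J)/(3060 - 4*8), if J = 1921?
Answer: 5383/3028 ≈ 1.7777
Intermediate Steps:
(3462 + J)/(3060 - 4*8) = (3462 + 1921)/(3060 - 4*8) = 5383/(3060 - 32) = 5383/3028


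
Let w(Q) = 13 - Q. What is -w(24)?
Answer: 11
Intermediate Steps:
-w(24) = -(13 - 1*24) = -(13 - 24) = -1*(-11) = 11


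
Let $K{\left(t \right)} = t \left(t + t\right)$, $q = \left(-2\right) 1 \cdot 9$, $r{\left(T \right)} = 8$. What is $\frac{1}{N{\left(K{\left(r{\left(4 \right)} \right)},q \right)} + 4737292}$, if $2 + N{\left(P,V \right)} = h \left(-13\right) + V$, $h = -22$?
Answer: $\frac{1}{4737558} \approx 2.1108 \cdot 10^{-7}$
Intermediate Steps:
$q = -18$ ($q = \left(-2\right) 9 = -18$)
$K{\left(t \right)} = 2 t^{2}$ ($K{\left(t \right)} = t 2 t = 2 t^{2}$)
$N{\left(P,V \right)} = 284 + V$ ($N{\left(P,V \right)} = -2 + \left(\left(-22\right) \left(-13\right) + V\right) = -2 + \left(286 + V\right) = 284 + V$)
$\frac{1}{N{\left(K{\left(r{\left(4 \right)} \right)},q \right)} + 4737292} = \frac{1}{\left(284 - 18\right) + 4737292} = \frac{1}{266 + 4737292} = \frac{1}{4737558}$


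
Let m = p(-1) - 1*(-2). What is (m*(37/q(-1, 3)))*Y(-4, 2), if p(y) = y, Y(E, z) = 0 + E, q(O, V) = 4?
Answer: -37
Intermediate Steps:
Y(E, z) = E
m = 1 (m = -1 - 1*(-2) = -1 + 2 = 1)
(m*(37/q(-1, 3)))*Y(-4, 2) = (1*(37/4))*(-4) = (37/4)*(-4) = -37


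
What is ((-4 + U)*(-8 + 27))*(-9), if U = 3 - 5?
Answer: 1026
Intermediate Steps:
U = -2
((-4 + U)*(-8 + 27))*(-9) = ((-4 - 2)*(-8 + 27))*(-9) = -6*19*(-9) = -114*(-9) = 1026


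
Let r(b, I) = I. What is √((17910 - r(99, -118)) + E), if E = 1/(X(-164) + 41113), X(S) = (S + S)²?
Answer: 3*√44290384783261/148697 ≈ 134.27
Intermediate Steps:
X(S) = 4*S² (X(S) = (2*S)² = 4*S²)
E = 1/148697 (E = 1/(4*(-164)² + 41113) = 1/(4*26896 + 41113) = 1/(107584 + 41113) = 1/148697 ≈ 6.7251e-6)
√((17910 - r(99, -118)) + E) = √((17910 - 1*(-118)) + 1/148697) = √((17910 + 118) + 1/148697) = √(18028 + 1/148697) = √(2680709517/148697) = 3*√44290384783261/148697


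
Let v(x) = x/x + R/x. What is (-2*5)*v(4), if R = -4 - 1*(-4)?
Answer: -10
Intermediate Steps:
R = 0 (R = -4 + 4 = 0)
v(x) = 1 (v(x) = x/x + 0/x = 1 + 0 = 1)
(-2*5)*v(4) = -2*5*1 = -10*1 = -10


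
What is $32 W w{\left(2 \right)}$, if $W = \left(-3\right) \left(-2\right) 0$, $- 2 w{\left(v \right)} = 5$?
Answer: $0$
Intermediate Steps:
$w{\left(v \right)} = - \frac{5}{2}$ ($w{\left(v \right)} = \left(- \frac{1}{2}\right) 5 = - \frac{5}{2}$)
$W = 0$ ($W = 6 \cdot 0 = 0$)
$32 W w{\left(2 \right)} = 32 \cdot 0 \left(- \frac{5}{2}\right) = 0 \left(- \frac{5}{2}\right) = 0$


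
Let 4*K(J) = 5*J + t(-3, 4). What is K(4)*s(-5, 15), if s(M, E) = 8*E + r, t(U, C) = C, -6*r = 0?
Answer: 720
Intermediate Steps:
r = 0 (r = -⅙*0 = 0)
s(M, E) = 8*E (s(M, E) = 8*E + 0 = 8*E)
K(J) = 1 + 5*J/4 (K(J) = (5*J + 4)/4 = (4 + 5*J)/4 = 1 + 5*J/4)
K(4)*s(-5, 15) = (1 + (5/4)*4)*(8*15) = (1 + 5)*120 = 6*120 = 720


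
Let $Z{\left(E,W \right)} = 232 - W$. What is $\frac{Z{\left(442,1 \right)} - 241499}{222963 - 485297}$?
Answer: $\frac{120634}{131167} \approx 0.9197$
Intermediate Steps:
$\frac{Z{\left(442,1 \right)} - 241499}{222963 - 485297} = \frac{\left(232 - 1\right) - 241499}{222963 - 485297} = \frac{\left(232 - 1\right) - 241499}{-262334} = \left(231 - 241499\right) \left(- \frac{1}{262334}\right) = \left(-241268\right) \left(- \frac{1}{262334}\right) = \frac{120634}{131167}$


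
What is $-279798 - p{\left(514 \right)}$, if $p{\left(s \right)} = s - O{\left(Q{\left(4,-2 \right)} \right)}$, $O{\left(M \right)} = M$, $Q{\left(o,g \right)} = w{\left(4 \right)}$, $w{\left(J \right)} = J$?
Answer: $-280308$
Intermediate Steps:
$Q{\left(o,g \right)} = 4$
$p{\left(s \right)} = -4 + s$ ($p{\left(s \right)} = s - 4 = -4 + s$)
$-279798 - p{\left(514 \right)} = -279798 - \left(-4 + 514\right) = -279798 - 510 = -280308$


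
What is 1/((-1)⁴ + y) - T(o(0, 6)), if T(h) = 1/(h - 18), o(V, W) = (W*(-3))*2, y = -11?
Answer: -11/135 ≈ -0.081481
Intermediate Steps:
o(V, W) = -6*W (o(V, W) = -3*W*2 = -6*W)
T(h) = 1/(-18 + h)
1/((-1)⁴ + y) - T(o(0, 6)) = 1/((-1)⁴ - 11) - 1/(-18 - 6*6) = 1/(1 - 11) - 1/(-18 - 36) = 1/(-10) - 1/(-54) = -⅒ - 1*(-1/54) = -⅒ + 1/54 = -11/135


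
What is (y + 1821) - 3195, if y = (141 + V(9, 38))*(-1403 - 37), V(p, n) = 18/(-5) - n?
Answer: -144510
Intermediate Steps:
V(p, n) = -18/5 - n (V(p, n) = 18*(-⅕) - n = -18/5 - n)
y = -143136 (y = (141 + (-18/5 - 1*38))*(-1403 - 37) = (141 + (-18/5 - 38))*(-1440) = (141 - 208/5)*(-1440) = (497/5)*(-1440) = -143136)
(y + 1821) - 3195 = (-143136 + 1821) - 3195 = -141315 - 3195 = -144510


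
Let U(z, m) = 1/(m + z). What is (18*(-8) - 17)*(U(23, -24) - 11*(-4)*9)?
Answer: -63595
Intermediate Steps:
(18*(-8) - 17)*(U(23, -24) - 11*(-4)*9) = (18*(-8) - 17)*(1/(-24 + 23) - 11*(-4)*9) = (-144 - 17)*(1/(-1) + 44*9) = -161*(-1 + 396) = -161*395 = -63595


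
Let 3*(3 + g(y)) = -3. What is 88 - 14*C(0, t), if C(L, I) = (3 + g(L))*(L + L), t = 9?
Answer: 88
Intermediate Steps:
g(y) = -4 (g(y) = -3 + (⅓)*(-3) = -3 - 1 = -4)
C(L, I) = -2*L (C(L, I) = (3 - 4)*(L + L) = -2*L)
88 - 14*C(0, t) = 88 - (-28)*0 = 88 - 14*0 = 88 + 0 = 88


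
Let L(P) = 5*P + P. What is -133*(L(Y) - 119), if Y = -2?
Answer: 17423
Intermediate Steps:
L(P) = 6*P
-133*(L(Y) - 119) = -133*(6*(-2) - 119) = -133*(-12 - 119) = -133*(-131) = 17423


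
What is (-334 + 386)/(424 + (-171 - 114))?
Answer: 52/139 ≈ 0.37410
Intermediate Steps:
(-334 + 386)/(424 + (-171 - 114)) = 52/(424 - 285) = 52/139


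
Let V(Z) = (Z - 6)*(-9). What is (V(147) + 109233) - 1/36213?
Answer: 3909700331/36213 ≈ 1.0796e+5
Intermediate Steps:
V(Z) = 54 - 9*Z (V(Z) = (-6 + Z)*(-9) = 54 - 9*Z)
(V(147) + 109233) - 1/36213 = ((54 - 9*147) + 109233) - 1/36213 = ((54 - 1323) + 109233) - 1*1/36213 = (-1269 + 109233) - 1/36213 = 107964 - 1/36213 = 3909700331/36213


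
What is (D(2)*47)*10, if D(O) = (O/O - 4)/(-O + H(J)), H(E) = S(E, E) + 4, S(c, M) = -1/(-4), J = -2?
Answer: -1880/3 ≈ -626.67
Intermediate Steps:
S(c, M) = ¼ (S(c, M) = -1*(-¼) = ¼)
H(E) = 17/4 (H(E) = ¼ + 4 = 17/4)
D(O) = -3/(17/4 - O) (D(O) = (O/O - 4)/(-O + 17/4) = (1 - 4)/(17/4 - O) = -3/(17/4 - O))
(D(2)*47)*10 = ((12/(-17 + 4*2))*47)*10 = ((12/(-17 + 8))*47)*10 = ((12/(-9))*47)*10 = ((12*(-⅑))*47)*10 = -4/3*47*10 = -188/3*10 = -1880/3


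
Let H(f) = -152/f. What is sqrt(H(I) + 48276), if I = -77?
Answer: 2*sqrt(71560027)/77 ≈ 219.72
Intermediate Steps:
sqrt(H(I) + 48276) = sqrt(-152/(-77) + 48276) = sqrt(-152*(-1/77) + 48276) = sqrt(152/77 + 48276) = sqrt(3717404/77) = 2*sqrt(71560027)/77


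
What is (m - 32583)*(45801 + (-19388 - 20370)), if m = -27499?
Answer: -363075526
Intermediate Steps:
(m - 32583)*(45801 + (-19388 - 20370)) = (-27499 - 32583)*(45801 + (-19388 - 20370)) = -60082*(45801 - 39758) = -60082*6043 = -363075526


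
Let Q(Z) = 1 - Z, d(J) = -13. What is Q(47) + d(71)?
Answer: -59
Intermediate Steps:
Q(47) + d(71) = (1 - 1*47) - 13 = (1 - 47) - 13 = -46 - 13 = -59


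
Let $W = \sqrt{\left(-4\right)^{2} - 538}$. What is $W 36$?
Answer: $108 i \sqrt{58} \approx 822.5 i$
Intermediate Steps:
$W = 3 i \sqrt{58}$ ($W = \sqrt{16 - 538} = \sqrt{-522} = 3 i \sqrt{58} \approx 22.847 i$)
$W 36 = 3 i \sqrt{58} \cdot 36 = 108 i \sqrt{58}$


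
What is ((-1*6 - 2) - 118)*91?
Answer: -11466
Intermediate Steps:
((-1*6 - 2) - 118)*91 = ((-6 - 2) - 118)*91 = (-8 - 118)*91 = -126*91 = -11466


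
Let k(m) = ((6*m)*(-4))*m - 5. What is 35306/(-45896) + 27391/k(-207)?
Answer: -18782578461/23599287188 ≈ -0.79590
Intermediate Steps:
k(m) = -5 - 24*m**2 (k(m) = (-24*m)*m - 5 = -24*m**2 - 5 = -5 - 24*m**2)
35306/(-45896) + 27391/k(-207) = 35306/(-45896) + 27391/(-5 - 24*(-207)**2) = 35306*(-1/45896) + 27391/(-5 - 24*42849) = -17653/22948 + 27391/(-5 - 1028376) = -17653/22948 + 27391/(-1028381) = -17653/22948 + 27391*(-1/1028381) = -17653/22948 - 27391/1028381 = -18782578461/23599287188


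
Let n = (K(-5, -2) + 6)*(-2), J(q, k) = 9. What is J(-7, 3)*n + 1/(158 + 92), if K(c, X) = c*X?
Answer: -71999/250 ≈ -288.00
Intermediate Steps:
K(c, X) = X*c
n = -32 (n = (-2*(-5) + 6)*(-2) = (10 + 6)*(-2) = 16*(-2) = -32)
J(-7, 3)*n + 1/(158 + 92) = 9*(-32) + 1/(158 + 92) = -288 + 1/250 = -71999/250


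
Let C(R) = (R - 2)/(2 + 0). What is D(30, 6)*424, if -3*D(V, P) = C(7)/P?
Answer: -530/9 ≈ -58.889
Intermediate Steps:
C(R) = -1 + R/2 (C(R) = (-2 + R)/2 = (-2 + R)*(½) = -1 + R/2)
D(V, P) = -5/(6*P) (D(V, P) = -(-1 + (½)*7)/(3*P) = -(-1 + 7/2)/(3*P) = -5/(6*P))
D(30, 6)*424 = -⅚/6*424 = -⅚*⅙*424 = -5/36*424 = -530/9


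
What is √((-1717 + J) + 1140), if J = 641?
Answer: 8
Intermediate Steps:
√((-1717 + J) + 1140) = √((-1717 + 641) + 1140) = √(-1076 + 1140) = √64 = 8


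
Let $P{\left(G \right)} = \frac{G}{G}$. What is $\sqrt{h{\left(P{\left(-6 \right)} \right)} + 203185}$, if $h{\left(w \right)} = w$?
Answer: $\sqrt{203186} \approx 450.76$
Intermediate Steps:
$P{\left(G \right)} = 1$
$\sqrt{h{\left(P{\left(-6 \right)} \right)} + 203185} = \sqrt{1 + 203185} = \sqrt{203186}$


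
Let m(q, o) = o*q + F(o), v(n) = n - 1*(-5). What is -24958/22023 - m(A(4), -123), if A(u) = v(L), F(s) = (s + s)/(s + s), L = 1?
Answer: 16205993/22023 ≈ 735.87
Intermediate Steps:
F(s) = 1 (F(s) = (2*s)/((2*s)) = (2*s)*(1/(2*s)) = 1)
v(n) = 5 + n (v(n) = n + 5 = 5 + n)
A(u) = 6 (A(u) = 5 + 1 = 6)
m(q, o) = 1 + o*q (m(q, o) = o*q + 1 = 1 + o*q)
-24958/22023 - m(A(4), -123) = -24958/22023 - (1 - 123*6) = -24958*1/22023 - (1 - 738) = -24958/22023 - 1*(-737) = -24958/22023 + 737 = 16205993/22023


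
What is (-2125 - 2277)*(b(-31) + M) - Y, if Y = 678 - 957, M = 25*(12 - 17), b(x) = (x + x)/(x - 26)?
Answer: 31107229/57 ≈ 5.4574e+5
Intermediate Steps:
b(x) = 2*x/(-26 + x) (b(x) = (2*x)/(-26 + x) = 2*x/(-26 + x))
M = -125 (M = 25*(-5) = -125)
Y = -279
(-2125 - 2277)*(b(-31) + M) - Y = (-2125 - 2277)*(2*(-31)/(-26 - 31) - 125) - 1*(-279) = -4402*(2*(-31)/(-57) - 125) + 279 = -4402*(2*(-31)*(-1/57) - 125) + 279 = -4402*(62/57 - 125) + 279 = -4402*(-7063/57) + 279 = 31091326/57 + 279 = 31107229/57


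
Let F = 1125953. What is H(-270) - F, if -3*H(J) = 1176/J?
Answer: -152003459/135 ≈ -1.1260e+6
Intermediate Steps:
H(J) = -392/J
H(-270) - F = -392/(-270) - 1*1125953 = -392*(-1/270) - 1125953 = 196/135 - 1125953 = -152003459/135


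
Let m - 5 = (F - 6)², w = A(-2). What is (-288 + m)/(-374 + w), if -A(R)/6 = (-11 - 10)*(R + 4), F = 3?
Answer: 137/61 ≈ 2.2459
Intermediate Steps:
A(R) = 504 + 126*R (A(R) = -6*(-11 - 10)*(R + 4) = -(-126)*(4 + R) = -6*(-84 - 21*R) = 504 + 126*R)
w = 252 (w = 504 + 126*(-2) = 504 - 252 = 252)
m = 14 (m = 5 + (3 - 6)² = 5 + (-3)² = 5 + 9 = 14)
(-288 + m)/(-374 + w) = (-288 + 14)/(-374 + 252) = -274/(-122) = -274*(-1/122) = 137/61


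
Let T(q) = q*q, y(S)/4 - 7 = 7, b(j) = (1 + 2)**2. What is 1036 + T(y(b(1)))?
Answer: 4172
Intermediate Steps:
b(j) = 9 (b(j) = 3**2 = 9)
y(S) = 56 (y(S) = 28 + 4*7 = 28 + 28 = 56)
T(q) = q**2
1036 + T(y(b(1))) = 1036 + 56**2 = 1036 + 3136 = 4172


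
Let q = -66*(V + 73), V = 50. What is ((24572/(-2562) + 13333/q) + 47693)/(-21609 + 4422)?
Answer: -165283408391/59576776182 ≈ -2.7743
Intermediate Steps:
q = -8118 (q = -66*(50 + 73) = -66*123 = -8118)
((24572/(-2562) + 13333/q) + 47693)/(-21609 + 4422) = ((24572/(-2562) + 13333/(-8118)) + 47693)/(-21609 + 4422) = ((24572*(-1/2562) + 13333*(-1/8118)) + 47693)/(-17187) = ((-12286/1281 - 13333/8118) + 47693)*(-1/17187) = (-38939107/3466386 + 47693)*(-1/17187) = (165283408391/3466386)*(-1/17187) = -165283408391/59576776182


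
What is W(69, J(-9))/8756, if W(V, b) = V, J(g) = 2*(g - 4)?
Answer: 69/8756 ≈ 0.0078803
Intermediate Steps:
J(g) = -8 + 2*g (J(g) = 2*(-4 + g) = -8 + 2*g)
W(69, J(-9))/8756 = 69/8756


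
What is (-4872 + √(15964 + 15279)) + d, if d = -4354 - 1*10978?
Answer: -20204 + √31243 ≈ -20027.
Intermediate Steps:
d = -15332 (d = -4354 - 10978 = -15332)
(-4872 + √(15964 + 15279)) + d = (-4872 + √(15964 + 15279)) - 15332 = (-4872 + √31243) - 15332 = -20204 + √31243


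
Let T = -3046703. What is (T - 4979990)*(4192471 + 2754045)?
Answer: -55757551351588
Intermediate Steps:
(T - 4979990)*(4192471 + 2754045) = (-3046703 - 4979990)*(4192471 + 2754045) = -8026693*6946516 = -55757551351588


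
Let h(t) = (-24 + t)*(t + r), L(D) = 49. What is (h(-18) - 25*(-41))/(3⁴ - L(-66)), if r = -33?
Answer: 3167/32 ≈ 98.969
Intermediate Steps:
h(t) = (-33 + t)*(-24 + t) (h(t) = (-24 + t)*(t - 33) = (-24 + t)*(-33 + t) = (-33 + t)*(-24 + t))
(h(-18) - 25*(-41))/(3⁴ - L(-66)) = ((792 + (-18)² - 57*(-18)) - 25*(-41))/(3⁴ - 1*49) = ((792 + 324 + 1026) + 1025)/(81 - 49) = (2142 + 1025)/32 = 3167*(1/32) = 3167/32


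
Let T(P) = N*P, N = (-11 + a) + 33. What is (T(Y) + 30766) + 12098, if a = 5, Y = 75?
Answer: 44889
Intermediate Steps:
N = 27 (N = (-11 + 5) + 33 = -6 + 33 = 27)
T(P) = 27*P
(T(Y) + 30766) + 12098 = (27*75 + 30766) + 12098 = (2025 + 30766) + 12098 = 32791 + 12098 = 44889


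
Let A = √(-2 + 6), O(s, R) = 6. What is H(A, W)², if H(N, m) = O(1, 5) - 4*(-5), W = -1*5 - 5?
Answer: 676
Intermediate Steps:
W = -10 (W = -5 - 5 = -10)
A = 2 (A = √4 = 2)
H(N, m) = 26 (H(N, m) = 6 - 4*(-5) = 6 + 20 = 26)
H(A, W)² = 26² = 676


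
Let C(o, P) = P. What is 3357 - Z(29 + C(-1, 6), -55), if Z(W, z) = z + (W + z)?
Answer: 3432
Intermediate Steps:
Z(W, z) = W + 2*z
3357 - Z(29 + C(-1, 6), -55) = 3357 - ((29 + 6) + 2*(-55)) = 3357 - (35 - 110) = 3357 - 1*(-75) = 3357 + 75 = 3432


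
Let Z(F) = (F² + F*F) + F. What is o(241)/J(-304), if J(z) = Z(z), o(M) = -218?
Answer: -109/92264 ≈ -0.0011814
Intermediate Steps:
Z(F) = F + 2*F² (Z(F) = (F² + F²) + F = 2*F² + F = F + 2*F²)
J(z) = z*(1 + 2*z)
o(241)/J(-304) = -218*(-1/(304*(1 + 2*(-304)))) = -218*(-1/(304*(1 - 608))) = -218/((-304*(-607))) = -218/184528 = -218*1/184528 = -109/92264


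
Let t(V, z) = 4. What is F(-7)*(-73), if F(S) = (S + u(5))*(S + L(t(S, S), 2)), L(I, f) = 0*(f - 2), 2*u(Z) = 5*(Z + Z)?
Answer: 9198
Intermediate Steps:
u(Z) = 5*Z (u(Z) = (5*(Z + Z))/2 = (5*(2*Z))/2 = (10*Z)/2 = 5*Z)
L(I, f) = 0 (L(I, f) = 0*(-2 + f) = 0)
F(S) = S*(25 + S) (F(S) = (S + 5*5)*(S + 0) = (S + 25)*S = (25 + S)*S = S*(25 + S))
F(-7)*(-73) = -7*(25 - 7)*(-73) = -7*18*(-73) = -126*(-73) = 9198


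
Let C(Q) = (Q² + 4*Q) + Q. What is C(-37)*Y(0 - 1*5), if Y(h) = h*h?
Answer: 29600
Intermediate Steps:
C(Q) = Q² + 5*Q
Y(h) = h²
C(-37)*Y(0 - 1*5) = (-37*(5 - 37))*(0 - 1*5)² = (-37*(-32))*(0 - 5)² = 1184*(-5)² = 1184*25 = 29600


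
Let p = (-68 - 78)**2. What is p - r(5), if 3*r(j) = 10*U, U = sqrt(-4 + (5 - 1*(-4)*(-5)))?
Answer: 21316 - 10*I*sqrt(19)/3 ≈ 21316.0 - 14.53*I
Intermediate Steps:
p = 21316 (p = (-146)**2 = 21316)
U = I*sqrt(19) (U = sqrt(-4 + (5 + 4*(-5))) = sqrt(-4 + (5 - 20)) = sqrt(-4 - 15) = sqrt(-19) = I*sqrt(19) ≈ 4.3589*I)
r(j) = 10*I*sqrt(19)/3 (r(j) = (10*(I*sqrt(19)))/3 = (10*I*sqrt(19))/3 = 10*I*sqrt(19)/3)
p - r(5) = 21316 - 10*I*sqrt(19)/3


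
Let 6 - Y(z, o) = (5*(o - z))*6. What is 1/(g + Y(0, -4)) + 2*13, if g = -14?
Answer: 2913/112 ≈ 26.009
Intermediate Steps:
Y(z, o) = 6 - 30*o + 30*z (Y(z, o) = 6 - 5*(o - z)*6 = 6 - (-5*z + 5*o)*6 = 6 - (-30*z + 30*o) = 6 + (-30*o + 30*z) = 6 - 30*o + 30*z)
1/(g + Y(0, -4)) + 2*13 = 1/(-14 + (6 - 30*(-4) + 30*0)) + 2*13 = 1/(-14 + (6 + 120 + 0)) + 26 = 1/(-14 + 126) + 26 = 1/112 + 26 = 2913/112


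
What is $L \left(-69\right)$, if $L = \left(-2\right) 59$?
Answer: $8142$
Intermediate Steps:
$L = -118$
$L \left(-69\right) = \left(-118\right) \left(-69\right) = 8142$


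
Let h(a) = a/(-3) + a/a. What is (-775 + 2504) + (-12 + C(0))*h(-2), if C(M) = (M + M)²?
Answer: 1709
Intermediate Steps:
C(M) = 4*M² (C(M) = (2*M)² = 4*M²)
h(a) = 1 - a/3 (h(a) = a*(-⅓) + 1 = -a/3 + 1 = 1 - a/3)
(-775 + 2504) + (-12 + C(0))*h(-2) = (-775 + 2504) + (-12 + 4*0²)*(1 - ⅓*(-2)) = 1729 + (-12 + 4*0)*(1 + ⅔) = 1729 + (-12 + 0)*(5/3) = 1729 - 12*5/3 = 1729 - 20 = 1709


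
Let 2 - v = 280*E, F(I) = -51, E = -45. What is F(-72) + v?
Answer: 12551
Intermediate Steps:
v = 12602 (v = 2 - 280*(-45) = 2 - 1*(-12600) = 2 + 12600 = 12602)
F(-72) + v = -51 + 12602 = 12551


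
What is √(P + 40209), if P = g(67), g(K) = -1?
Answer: 4*√2513 ≈ 200.52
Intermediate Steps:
P = -1
√(P + 40209) = √(-1 + 40209) = √40208 = 4*√2513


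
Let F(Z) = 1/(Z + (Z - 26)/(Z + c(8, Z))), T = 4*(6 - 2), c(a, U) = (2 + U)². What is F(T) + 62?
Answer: 33700/543 ≈ 62.063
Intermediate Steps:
T = 16 (T = 4*4 = 16)
F(Z) = 1/(Z + (-26 + Z)/(Z + (2 + Z)²)) (F(Z) = 1/(Z + (Z - 26)/(Z + (2 + Z)²)) = 1/(Z + (-26 + Z)/(Z + (2 + Z)²)))
F(T) + 62 = (16 + (2 + 16)²)/(-26 + 16 + 16² + 16*(2 + 16)²) + 62 = (16 + 18²)/(-26 + 16 + 256 + 16*18²) + 62 = (16 + 324)/(-26 + 16 + 256 + 16*324) + 62 = 340/(-26 + 16 + 256 + 5184) + 62 = 340/5430 + 62 = (1/5430)*340 + 62 = 34/543 + 62 = 33700/543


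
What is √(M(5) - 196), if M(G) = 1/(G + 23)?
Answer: I*√38409/14 ≈ 13.999*I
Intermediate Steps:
M(G) = 1/(23 + G)
√(M(5) - 196) = √(1/(23 + 5) - 196) = √(1/28 - 196) = √(-5487/28) = I*√38409/14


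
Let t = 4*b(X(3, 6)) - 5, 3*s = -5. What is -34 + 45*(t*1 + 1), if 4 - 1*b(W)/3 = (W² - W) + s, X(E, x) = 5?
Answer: -7954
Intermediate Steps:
s = -5/3 (s = (⅓)*(-5) = -5/3 ≈ -1.6667)
b(W) = 17 - 3*W² + 3*W (b(W) = 12 - 3*((W² - W) - 5/3) = 12 - 3*(-5/3 + W² - W) = 12 + (5 - 3*W² + 3*W) = 17 - 3*W² + 3*W)
t = -177 (t = 4*(17 - 3*5² + 3*5) - 5 = 4*(17 - 3*25 + 15) - 5 = 4*(17 - 75 + 15) - 5 = 4*(-43) - 5 = -172 - 5 = -177)
-34 + 45*(t*1 + 1) = -34 + 45*(-177*1 + 1) = -34 + 45*(-177 + 1) = -34 + 45*(-176) = -34 - 7920 = -7954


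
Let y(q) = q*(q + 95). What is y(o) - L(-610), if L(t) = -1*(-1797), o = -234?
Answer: 30729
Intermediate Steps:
y(q) = q*(95 + q)
L(t) = 1797
y(o) - L(-610) = -234*(95 - 234) - 1*1797 = -234*(-139) - 1797 = 32526 - 1797 = 30729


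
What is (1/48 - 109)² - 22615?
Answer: -24741599/2304 ≈ -10739.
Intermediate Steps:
(1/48 - 109)² - 22615 = (-5231/48)² - 22615 = 27363361/2304 - 22615 = -24741599/2304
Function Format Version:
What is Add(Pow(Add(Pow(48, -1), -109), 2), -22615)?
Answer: Rational(-24741599, 2304) ≈ -10739.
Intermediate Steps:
Add(Pow(Add(Pow(48, -1), -109), 2), -22615) = Add(Pow(Add(Rational(1, 48), -109), 2), -22615) = Add(Pow(Rational(-5231, 48), 2), -22615) = Add(Rational(27363361, 2304), -22615) = Rational(-24741599, 2304)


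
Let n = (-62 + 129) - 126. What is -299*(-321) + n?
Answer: 95920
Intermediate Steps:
n = -59 (n = 67 - 126 = -59)
-299*(-321) + n = -299*(-321) - 59 = 95979 - 59 = 95920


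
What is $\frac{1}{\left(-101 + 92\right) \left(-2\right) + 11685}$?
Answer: $\frac{1}{11703} \approx 8.5448 \cdot 10^{-5}$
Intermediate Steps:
$\frac{1}{\left(-101 + 92\right) \left(-2\right) + 11685} = \frac{1}{\left(-9\right) \left(-2\right) + 11685} = \frac{1}{18 + 11685} = \frac{1}{11703}$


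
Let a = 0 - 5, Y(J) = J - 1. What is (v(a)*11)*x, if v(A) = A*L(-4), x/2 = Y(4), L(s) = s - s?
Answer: 0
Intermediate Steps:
Y(J) = -1 + J
a = -5
L(s) = 0
x = 6 (x = 2*(-1 + 4) = 2*3 = 6)
v(A) = 0 (v(A) = A*0 = 0)
(v(a)*11)*x = (0*11)*6 = 0*6 = 0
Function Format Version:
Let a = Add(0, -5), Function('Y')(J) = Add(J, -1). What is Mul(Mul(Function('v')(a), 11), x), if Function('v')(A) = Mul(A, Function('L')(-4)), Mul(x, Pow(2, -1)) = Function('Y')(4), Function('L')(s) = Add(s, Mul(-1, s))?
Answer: 0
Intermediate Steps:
Function('Y')(J) = Add(-1, J)
a = -5
Function('L')(s) = 0
x = 6 (x = Mul(2, Add(-1, 4)) = Mul(2, 3) = 6)
Function('v')(A) = 0 (Function('v')(A) = Mul(A, 0) = 0)
Mul(Mul(Function('v')(a), 11), x) = Mul(Mul(0, 11), 6) = Mul(0, 6) = 0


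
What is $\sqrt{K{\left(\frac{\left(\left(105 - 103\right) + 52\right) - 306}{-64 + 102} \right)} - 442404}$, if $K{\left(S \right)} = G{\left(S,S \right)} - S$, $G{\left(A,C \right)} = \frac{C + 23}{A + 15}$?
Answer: $\frac{i \sqrt{4037495630361}}{3021} \approx 665.13 i$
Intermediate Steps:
$G{\left(A,C \right)} = \frac{23 + C}{15 + A}$
$K{\left(S \right)} = - S + \frac{23 + S}{15 + S}$ ($K{\left(S \right)} = \frac{23 + S}{15 + S} - S = - S + \frac{23 + S}{15 + S}$)
$\sqrt{K{\left(\frac{\left(\left(105 - 103\right) + 52\right) - 306}{-64 + 102} \right)} - 442404} = \sqrt{\frac{23 + \frac{\left(\left(105 - 103\right) + 52\right) - 306}{-64 + 102} - \frac{\left(\left(105 - 103\right) + 52\right) - 306}{-64 + 102} \left(15 + \frac{\left(\left(105 - 103\right) + 52\right) - 306}{-64 + 102}\right)}{15 + \frac{\left(\left(105 - 103\right) + 52\right) - 306}{-64 + 102}} - 442404} = \sqrt{\frac{23 + \frac{\left(2 + 52\right) - 306}{38} - \frac{\left(2 + 52\right) - 306}{38} \left(15 + \frac{\left(2 + 52\right) - 306}{38}\right)}{15 + \frac{\left(2 + 52\right) - 306}{38}} - 442404} = \sqrt{\frac{23 + \left(54 - 306\right) \frac{1}{38} - \left(54 - 306\right) \frac{1}{38} \left(15 + \left(54 - 306\right) \frac{1}{38}\right)}{15 + \left(54 - 306\right) \frac{1}{38}} - 442404} = \sqrt{\frac{23 - \frac{126}{19} - \left(-252\right) \frac{1}{38} \left(15 - \frac{126}{19}\right)}{15 - \frac{126}{19}} - 442404} = \sqrt{\frac{23 - \frac{126}{19} - - \frac{126 \left(15 - \frac{126}{19}\right)}{19}}{15 - \frac{126}{19}} - 442404} = \sqrt{\frac{23 - \frac{126}{19} - \left(- \frac{126}{19}\right) \frac{159}{19}}{\frac{159}{19}} - 442404} = \sqrt{\frac{19 \left(23 - \frac{126}{19} + \frac{20034}{361}\right)}{159} - 442404} = \sqrt{\frac{19}{159} \cdot \frac{25943}{361} - 442404} = \sqrt{\frac{25943}{3021} - 442404} = \sqrt{- \frac{1336476541}{3021}} = \frac{i \sqrt{4037495630361}}{3021}$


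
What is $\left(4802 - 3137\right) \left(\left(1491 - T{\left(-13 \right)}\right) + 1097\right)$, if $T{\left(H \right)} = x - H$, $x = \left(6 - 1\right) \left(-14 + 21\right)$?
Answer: $4229100$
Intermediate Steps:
$x = 35$ ($x = 5 \cdot 7 = 35$)
$T{\left(H \right)} = 35 - H$
$\left(4802 - 3137\right) \left(\left(1491 - T{\left(-13 \right)}\right) + 1097\right) = \left(4802 - 3137\right) \left(\left(1491 - \left(35 - -13\right)\right) + 1097\right) = 1665 \left(\left(1491 - \left(35 + 13\right)\right) + 1097\right) = 1665 \left(\left(1491 - 48\right) + 1097\right) = 1665 \left(1443 + 1097\right) = 1665 \cdot 2540 = 4229100$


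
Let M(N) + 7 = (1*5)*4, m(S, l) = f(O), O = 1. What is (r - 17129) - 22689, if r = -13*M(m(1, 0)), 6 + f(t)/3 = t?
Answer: -39987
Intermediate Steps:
f(t) = -18 + 3*t
m(S, l) = -15 (m(S, l) = -18 + 3*1 = -18 + 3 = -15)
M(N) = 13 (M(N) = -7 + (1*5)*4 = -7 + 5*4 = -7 + 20 = 13)
r = -169 (r = -13*13 = -169)
(r - 17129) - 22689 = (-169 - 17129) - 22689 = -17298 - 22689 = -39987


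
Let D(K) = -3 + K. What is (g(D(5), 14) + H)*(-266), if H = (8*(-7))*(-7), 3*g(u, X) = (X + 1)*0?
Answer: -104272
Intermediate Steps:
g(u, X) = 0 (g(u, X) = ((X + 1)*0)/3 = ((1 + X)*0)/3 = (⅓)*0 = 0)
H = 392 (H = -56*(-7) = 392)
(g(D(5), 14) + H)*(-266) = (0 + 392)*(-266) = 392*(-266) = -104272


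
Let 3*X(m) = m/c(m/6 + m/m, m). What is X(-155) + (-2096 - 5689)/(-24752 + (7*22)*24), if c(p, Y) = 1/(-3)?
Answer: 3271465/21056 ≈ 155.37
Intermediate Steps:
c(p, Y) = -⅓
X(m) = -m (X(m) = (m/(-⅓))/3 = (m*(-3))/3 = (-3*m)/3 = -m)
X(-155) + (-2096 - 5689)/(-24752 + (7*22)*24) = -1*(-155) + (-2096 - 5689)/(-24752 + (7*22)*24) = 155 - 7785/(-24752 + 154*24) = 155 - 7785/(-24752 + 3696) = 155 - 7785/(-21056) = 155 - 7785*(-1/21056) = 155 + 7785/21056 = 3271465/21056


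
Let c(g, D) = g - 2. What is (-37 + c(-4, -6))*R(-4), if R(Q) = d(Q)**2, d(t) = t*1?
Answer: -688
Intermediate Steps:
d(t) = t
c(g, D) = -2 + g
R(Q) = Q**2
(-37 + c(-4, -6))*R(-4) = (-37 + (-2 - 4))*(-4)**2 = (-37 - 6)*16 = -43*16 = -688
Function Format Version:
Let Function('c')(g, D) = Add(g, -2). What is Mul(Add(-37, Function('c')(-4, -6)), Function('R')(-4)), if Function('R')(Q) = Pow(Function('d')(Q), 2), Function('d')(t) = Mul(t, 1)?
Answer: -688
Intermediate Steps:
Function('d')(t) = t
Function('c')(g, D) = Add(-2, g)
Function('R')(Q) = Pow(Q, 2)
Mul(Add(-37, Function('c')(-4, -6)), Function('R')(-4)) = Mul(Add(-37, Add(-2, -4)), Pow(-4, 2)) = Mul(Add(-37, -6), 16) = Mul(-43, 16) = -688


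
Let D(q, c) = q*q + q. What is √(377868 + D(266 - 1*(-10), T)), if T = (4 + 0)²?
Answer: 12*√3155 ≈ 674.03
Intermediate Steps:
T = 16 (T = 4² = 16)
D(q, c) = q + q² (D(q, c) = q² + q = q + q²)
√(377868 + D(266 - 1*(-10), T)) = √(377868 + (266 - 1*(-10))*(1 + (266 - 1*(-10)))) = √(377868 + (266 + 10)*(1 + (266 + 10))) = √(377868 + 276*(1 + 276)) = √(377868 + 276*277) = √(377868 + 76452) = √454320 = 12*√3155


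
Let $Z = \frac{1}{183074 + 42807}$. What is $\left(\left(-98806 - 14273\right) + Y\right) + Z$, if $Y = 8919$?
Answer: $- \frac{23527764959}{225881} \approx -1.0416 \cdot 10^{5}$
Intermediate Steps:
$Z = \frac{1}{225881} \approx 4.4271 \cdot 10^{-6}$
$\left(\left(-98806 - 14273\right) + Y\right) + Z = \left(\left(-98806 - 14273\right) + 8919\right) + \frac{1}{225881} = \left(-113079 + 8919\right) + \frac{1}{225881} = -104160 + \frac{1}{225881} = - \frac{23527764959}{225881}$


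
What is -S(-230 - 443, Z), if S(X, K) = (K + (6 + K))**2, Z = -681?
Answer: -1838736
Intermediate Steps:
S(X, K) = (6 + 2*K)**2
-S(-230 - 443, Z) = -4*(3 - 681)**2 = -4*(-678)**2 = -4*459684 = -1*1838736 = -1838736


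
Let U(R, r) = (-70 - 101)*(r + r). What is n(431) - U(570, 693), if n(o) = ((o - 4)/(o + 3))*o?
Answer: 14720663/62 ≈ 2.3743e+5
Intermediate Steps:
U(R, r) = -342*r
n(o) = o*(-4 + o)/(3 + o) (n(o) = ((-4 + o)/(3 + o))*o = o*(-4 + o)/(3 + o))
n(431) - U(570, 693) = 431*(-4 + 431)/(3 + 431) - (-342)*693 = 431*427/434 - 1*(-237006) = 431*(1/434)*427 + 237006 = 26291/62 + 237006 = 14720663/62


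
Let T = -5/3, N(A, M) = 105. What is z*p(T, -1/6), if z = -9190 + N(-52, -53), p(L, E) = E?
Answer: 9085/6 ≈ 1514.2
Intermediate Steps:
T = -5/3 (T = -5*⅓ = -5/3 ≈ -1.6667)
z = -9085 (z = -9190 + 105 = -9085)
z*p(T, -1/6) = -(-9085)/6 = -9085*(-⅙) = 9085/6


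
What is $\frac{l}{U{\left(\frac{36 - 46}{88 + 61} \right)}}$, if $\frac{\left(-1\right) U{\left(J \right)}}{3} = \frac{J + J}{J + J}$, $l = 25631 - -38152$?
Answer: $-21261$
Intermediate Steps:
$l = 63783$ ($l = 25631 + 38152 = 63783$)
$U{\left(J \right)} = -3$ ($U{\left(J \right)} = - 3 \frac{J + J}{J + J} = - 3 \frac{2 J}{2 J} = - 3 \cdot 2 J \frac{1}{2 J} = \left(-3\right) 1 = -3$)
$\frac{l}{U{\left(\frac{36 - 46}{88 + 61} \right)}} = \frac{63783}{-3} = 63783 \left(- \frac{1}{3}\right) = -21261$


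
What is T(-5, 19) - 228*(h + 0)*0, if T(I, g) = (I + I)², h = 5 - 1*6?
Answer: 100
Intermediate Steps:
h = -1 (h = 5 - 6 = -1)
T(I, g) = 4*I² (T(I, g) = (2*I)² = 4*I²)
T(-5, 19) - 228*(h + 0)*0 = 4*(-5)² - 228*(-1 + 0)*0 = 4*25 - (-228)*0 = 100 - 228*0 = 100 + 0 = 100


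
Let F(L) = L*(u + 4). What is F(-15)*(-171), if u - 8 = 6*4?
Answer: 92340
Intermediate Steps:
u = 32 (u = 8 + 6*4 = 8 + 24 = 32)
F(L) = 36*L (F(L) = L*(32 + 4) = L*36 = 36*L)
F(-15)*(-171) = (36*(-15))*(-171) = -540*(-171) = 92340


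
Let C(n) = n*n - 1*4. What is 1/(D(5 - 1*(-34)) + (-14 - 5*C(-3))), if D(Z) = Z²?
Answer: 1/1482 ≈ 0.00067476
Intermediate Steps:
C(n) = -4 + n² (C(n) = n² - 4 = -4 + n²)
1/(D(5 - 1*(-34)) + (-14 - 5*C(-3))) = 1/((5 - 1*(-34))² + (-14 - 5*(-4 + (-3)²))) = 1/((5 + 34)² + (-14 - 5*(-4 + 9))) = 1/(39² + (-14 - 5*5)) = 1/(1521 + (-14 - 25)) = 1/(1521 - 39) = 1/1482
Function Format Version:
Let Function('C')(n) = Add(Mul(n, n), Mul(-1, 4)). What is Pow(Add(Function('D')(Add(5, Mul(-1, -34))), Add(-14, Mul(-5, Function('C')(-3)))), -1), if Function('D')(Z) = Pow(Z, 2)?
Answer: Rational(1, 1482) ≈ 0.00067476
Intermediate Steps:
Function('C')(n) = Add(-4, Pow(n, 2)) (Function('C')(n) = Add(Pow(n, 2), -4) = Add(-4, Pow(n, 2)))
Pow(Add(Function('D')(Add(5, Mul(-1, -34))), Add(-14, Mul(-5, Function('C')(-3)))), -1) = Pow(Add(Pow(Add(5, Mul(-1, -34)), 2), Add(-14, Mul(-5, Add(-4, Pow(-3, 2))))), -1) = Pow(Add(Pow(Add(5, 34), 2), Add(-14, Mul(-5, Add(-4, 9)))), -1) = Pow(Add(Pow(39, 2), Add(-14, Mul(-5, 5))), -1) = Pow(Add(1521, Add(-14, -25)), -1) = Pow(Add(1521, -39), -1) = Pow(1482, -1) = Rational(1, 1482)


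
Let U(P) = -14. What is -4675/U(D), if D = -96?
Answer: 4675/14 ≈ 333.93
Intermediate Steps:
-4675/U(D) = -4675/(-14) = -4675*(-1/14) = 4675/14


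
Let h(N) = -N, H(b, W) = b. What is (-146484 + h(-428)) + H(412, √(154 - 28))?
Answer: -145644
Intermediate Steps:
(-146484 + h(-428)) + H(412, √(154 - 28)) = (-146484 - 1*(-428)) + 412 = (-146484 + 428) + 412 = -146056 + 412 = -145644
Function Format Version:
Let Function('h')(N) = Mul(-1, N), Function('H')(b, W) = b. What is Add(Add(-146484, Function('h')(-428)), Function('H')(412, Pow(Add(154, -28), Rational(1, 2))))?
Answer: -145644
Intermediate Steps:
Add(Add(-146484, Function('h')(-428)), Function('H')(412, Pow(Add(154, -28), Rational(1, 2)))) = Add(Add(-146484, Mul(-1, -428)), 412) = Add(Add(-146484, 428), 412) = Add(-146056, 412) = -145644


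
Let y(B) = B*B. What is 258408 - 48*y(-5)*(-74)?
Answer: 347208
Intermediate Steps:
y(B) = B²
258408 - 48*y(-5)*(-74) = 258408 - 48*(-5)²*(-74) = 258408 - 48*25*(-74) = 258408 - 1200*(-74) = 258408 - 1*(-88800) = 258408 + 88800 = 347208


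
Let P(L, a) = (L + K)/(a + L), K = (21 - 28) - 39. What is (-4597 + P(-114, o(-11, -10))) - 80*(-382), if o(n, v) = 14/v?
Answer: 14981451/577 ≈ 25964.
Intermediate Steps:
K = -46 (K = -7 - 39 = -46)
P(L, a) = (-46 + L)/(L + a) (P(L, a) = (L - 46)/(a + L) = (-46 + L)/(L + a))
(-4597 + P(-114, o(-11, -10))) - 80*(-382) = (-4597 + (-46 - 114)/(-114 + 14/(-10))) - 80*(-382) = (-4597 - 160/(-114 + 14*(-⅒))) + 30560 = (-4597 - 160/(-114 - 7/5)) + 30560 = (-4597 - 160/(-577/5)) + 30560 = (-4597 - 5/577*(-160)) + 30560 = (-4597 + 800/577) + 30560 = -2651669/577 + 30560 = 14981451/577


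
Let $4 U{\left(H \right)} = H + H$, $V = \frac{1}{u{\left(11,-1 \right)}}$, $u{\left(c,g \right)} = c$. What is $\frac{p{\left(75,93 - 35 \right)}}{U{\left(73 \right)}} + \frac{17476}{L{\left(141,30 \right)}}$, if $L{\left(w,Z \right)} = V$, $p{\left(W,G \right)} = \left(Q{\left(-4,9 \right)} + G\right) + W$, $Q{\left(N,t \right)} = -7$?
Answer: $\frac{14033480}{73} \approx 1.9224 \cdot 10^{5}$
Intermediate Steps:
$V = \frac{1}{11} \approx 0.090909$
$p{\left(W,G \right)} = -7 + G + W$ ($p{\left(W,G \right)} = \left(-7 + G\right) + W = -7 + G + W$)
$U{\left(H \right)} = \frac{H}{2}$ ($U{\left(H \right)} = \frac{H + H}{4} = \frac{2 H}{4} = \frac{H}{2}$)
$L{\left(w,Z \right)} = \frac{1}{11}$
$\frac{p{\left(75,93 - 35 \right)}}{U{\left(73 \right)}} + \frac{17476}{L{\left(141,30 \right)}} = \frac{-7 + \left(93 - 35\right) + 75}{\frac{1}{2} \cdot 73} + 17476 \frac{1}{\frac{1}{11}} = \frac{-7 + 58 + 75}{\frac{73}{2}} + 17476 \cdot 11 = 126 \cdot \frac{2}{73} + 192236 = \frac{252}{73} + 192236 = \frac{14033480}{73}$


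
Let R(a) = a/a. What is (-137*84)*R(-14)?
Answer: -11508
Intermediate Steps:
R(a) = 1
(-137*84)*R(-14) = -137*84*1 = -11508*1 = -11508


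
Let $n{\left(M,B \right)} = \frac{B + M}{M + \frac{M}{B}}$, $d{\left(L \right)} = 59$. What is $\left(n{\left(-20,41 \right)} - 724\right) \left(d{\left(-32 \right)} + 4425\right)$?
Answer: $- \frac{32510121}{10} \approx -3.251 \cdot 10^{6}$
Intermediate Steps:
$n{\left(M,B \right)} = \frac{B + M}{M + \frac{M}{B}}$
$\left(n{\left(-20,41 \right)} - 724\right) \left(d{\left(-32 \right)} + 4425\right) = \left(\frac{41 \left(41 - 20\right)}{\left(-20\right) \left(1 + 41\right)} - 724\right) \left(59 + 4425\right) = \left(41 \left(- \frac{1}{20}\right) \frac{1}{42} \cdot 21 - 724\right) 4484 = \left(- \frac{41}{40} - 724\right) 4484 = \left(- \frac{29001}{40}\right) 4484 = - \frac{32510121}{10}$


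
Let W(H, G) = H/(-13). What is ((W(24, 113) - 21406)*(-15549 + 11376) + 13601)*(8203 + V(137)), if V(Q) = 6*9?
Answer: 737750919551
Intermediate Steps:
W(H, G) = -H/13 (W(H, G) = H*(-1/13) = -H/13)
V(Q) = 54
((W(24, 113) - 21406)*(-15549 + 11376) + 13601)*(8203 + V(137)) = ((-1/13*24 - 21406)*(-15549 + 11376) + 13601)*(8203 + 54) = ((-24/13 - 21406)*(-4173) + 13601)*8257 = (-278302/13*(-4173) + 13601)*8257 = (89334942 + 13601)*8257 = 89348543*8257 = 737750919551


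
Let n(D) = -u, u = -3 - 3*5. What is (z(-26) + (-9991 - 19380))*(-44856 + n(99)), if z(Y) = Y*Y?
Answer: 1286626410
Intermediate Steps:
z(Y) = Y²
u = -18 (u = -3 - 15 = -18)
n(D) = 18 (n(D) = -1*(-18) = 18)
(z(-26) + (-9991 - 19380))*(-44856 + n(99)) = ((-26)² + (-9991 - 19380))*(-44856 + 18) = (676 - 29371)*(-44838) = -28695*(-44838) = 1286626410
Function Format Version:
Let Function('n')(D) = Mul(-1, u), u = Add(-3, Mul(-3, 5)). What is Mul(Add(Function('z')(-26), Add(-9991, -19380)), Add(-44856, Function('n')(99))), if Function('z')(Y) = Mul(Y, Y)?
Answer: 1286626410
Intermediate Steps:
Function('z')(Y) = Pow(Y, 2)
u = -18 (u = Add(-3, -15) = -18)
Function('n')(D) = 18 (Function('n')(D) = Mul(-1, -18) = 18)
Mul(Add(Function('z')(-26), Add(-9991, -19380)), Add(-44856, Function('n')(99))) = Mul(Add(Pow(-26, 2), Add(-9991, -19380)), Add(-44856, 18)) = Mul(Add(676, -29371), -44838) = Mul(-28695, -44838) = 1286626410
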